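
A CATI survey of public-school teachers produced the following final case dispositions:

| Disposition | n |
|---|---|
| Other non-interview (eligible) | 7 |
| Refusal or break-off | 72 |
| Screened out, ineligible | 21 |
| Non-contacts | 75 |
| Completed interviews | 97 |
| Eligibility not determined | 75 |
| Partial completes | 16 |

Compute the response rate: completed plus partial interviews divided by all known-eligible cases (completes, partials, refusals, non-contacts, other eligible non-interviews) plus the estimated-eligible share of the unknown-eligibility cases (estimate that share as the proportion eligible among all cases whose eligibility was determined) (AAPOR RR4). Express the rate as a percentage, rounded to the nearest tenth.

33.6%

Top = 97 + 16 = 113
Known eligible = 97 + 16 + 72 + 75 + 7 = 267
e = 267 / (267 + 21) = 267 / 288 = 0.9271
Estimated eligible among unknowns = 0.9271 × 75 = 69.53
Denom = 267 + 69.53 = 336.53
RR4 = 113 / 336.53 = 0.3358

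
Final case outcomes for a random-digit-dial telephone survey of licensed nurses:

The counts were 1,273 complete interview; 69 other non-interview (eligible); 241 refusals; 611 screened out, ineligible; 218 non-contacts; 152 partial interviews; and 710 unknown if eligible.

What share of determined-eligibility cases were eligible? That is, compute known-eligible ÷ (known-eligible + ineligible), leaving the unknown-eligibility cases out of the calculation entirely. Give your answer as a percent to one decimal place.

Determined eligible = 1273 + 152 + 241 + 218 + 69 = 1953
e = 1953 / (1953 + 611) = 1953 / 2564 = 0.7617

76.2%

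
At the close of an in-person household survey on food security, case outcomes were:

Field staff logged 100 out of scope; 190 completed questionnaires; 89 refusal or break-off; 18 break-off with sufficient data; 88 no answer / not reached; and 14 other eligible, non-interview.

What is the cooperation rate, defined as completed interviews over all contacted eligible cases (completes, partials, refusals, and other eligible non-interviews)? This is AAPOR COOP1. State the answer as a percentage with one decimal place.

Top = 190
Denom = 190 + 18 + 89 + 14 = 311
COOP1 = 190 / 311 = 0.6109

61.1%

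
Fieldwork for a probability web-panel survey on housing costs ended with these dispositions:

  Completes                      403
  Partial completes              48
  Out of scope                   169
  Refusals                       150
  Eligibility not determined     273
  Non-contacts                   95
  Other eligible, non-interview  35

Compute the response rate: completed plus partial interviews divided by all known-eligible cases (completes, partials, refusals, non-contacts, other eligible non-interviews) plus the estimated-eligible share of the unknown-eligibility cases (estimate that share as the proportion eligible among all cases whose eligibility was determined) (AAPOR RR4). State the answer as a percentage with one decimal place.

47.3%

Top = 403 + 48 = 451
Known eligible = 403 + 48 + 150 + 95 + 35 = 731
e = 731 / (731 + 169) = 731 / 900 = 0.8122
Estimated eligible among unknowns = 0.8122 × 273 = 221.73
Base = 731 + 221.73 = 952.73
RR4 = 451 / 952.73 = 0.4734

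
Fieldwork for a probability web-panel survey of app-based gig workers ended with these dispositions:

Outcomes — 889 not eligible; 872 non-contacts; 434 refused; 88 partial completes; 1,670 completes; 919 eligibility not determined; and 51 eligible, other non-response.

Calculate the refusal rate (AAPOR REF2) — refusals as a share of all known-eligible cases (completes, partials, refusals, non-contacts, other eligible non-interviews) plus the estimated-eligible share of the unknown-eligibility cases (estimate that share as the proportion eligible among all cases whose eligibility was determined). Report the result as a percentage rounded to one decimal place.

Num = 434
Known eligible = 1670 + 88 + 434 + 872 + 51 = 3115
e = 3115 / (3115 + 889) = 3115 / 4004 = 0.7780
Eligible share of unknowns = 0.7780 × 919 = 714.98
Denom = 3115 + 714.98 = 3829.98
REF2 = 434 / 3829.98 = 0.1133

11.3%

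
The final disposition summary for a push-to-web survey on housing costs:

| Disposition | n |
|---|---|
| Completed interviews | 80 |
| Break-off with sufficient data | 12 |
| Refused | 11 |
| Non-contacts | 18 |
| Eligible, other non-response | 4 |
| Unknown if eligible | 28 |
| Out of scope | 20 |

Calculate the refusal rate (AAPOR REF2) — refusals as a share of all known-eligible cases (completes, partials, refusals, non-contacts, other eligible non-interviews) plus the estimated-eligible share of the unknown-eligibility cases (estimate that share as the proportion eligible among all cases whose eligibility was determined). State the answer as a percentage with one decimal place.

Numerator = 11
Known eligible = 80 + 12 + 11 + 18 + 4 = 125
e = 125 / (125 + 20) = 125 / 145 = 0.8621
Estimated eligible among unknowns = 0.8621 × 28 = 24.14
Denom = 125 + 24.14 = 149.14
REF2 = 11 / 149.14 = 0.0738

7.4%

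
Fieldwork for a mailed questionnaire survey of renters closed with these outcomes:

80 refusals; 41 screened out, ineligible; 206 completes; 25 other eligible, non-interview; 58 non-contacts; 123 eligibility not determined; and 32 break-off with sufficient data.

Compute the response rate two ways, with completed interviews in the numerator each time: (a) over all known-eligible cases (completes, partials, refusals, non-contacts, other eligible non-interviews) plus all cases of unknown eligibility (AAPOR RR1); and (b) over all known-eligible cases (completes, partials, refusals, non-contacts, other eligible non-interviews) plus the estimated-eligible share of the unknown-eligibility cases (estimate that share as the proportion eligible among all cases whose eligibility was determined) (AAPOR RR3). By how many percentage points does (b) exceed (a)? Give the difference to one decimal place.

0.9

Top: 206
Denominator: 206 + 32 + 80 + 58 + 25 + 123 = 524
RR1 = 206 / 524 = 0.3931
Determined eligible: 206 + 32 + 80 + 58 + 25 = 401
e = 401 / (401 + 41) = 401 / 442 = 0.9072
e × U: 0.9072 × 123 = 111.59
Denominator: 401 + 111.59 = 512.59
RR3 = 206 / 512.59 = 0.4019
Difference = 40.19 − 39.31 = 0.88 percentage points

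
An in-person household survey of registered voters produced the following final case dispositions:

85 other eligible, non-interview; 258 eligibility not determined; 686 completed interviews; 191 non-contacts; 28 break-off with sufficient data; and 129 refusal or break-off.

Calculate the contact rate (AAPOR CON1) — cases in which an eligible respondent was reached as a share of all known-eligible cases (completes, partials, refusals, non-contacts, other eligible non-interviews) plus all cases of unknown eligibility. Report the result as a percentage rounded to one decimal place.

67.4%

Top → 686 + 28 + 129 + 85 = 928
Denominator → 686 + 28 + 129 + 191 + 85 + 258 = 1377
CON1 = 928 / 1377 = 0.6739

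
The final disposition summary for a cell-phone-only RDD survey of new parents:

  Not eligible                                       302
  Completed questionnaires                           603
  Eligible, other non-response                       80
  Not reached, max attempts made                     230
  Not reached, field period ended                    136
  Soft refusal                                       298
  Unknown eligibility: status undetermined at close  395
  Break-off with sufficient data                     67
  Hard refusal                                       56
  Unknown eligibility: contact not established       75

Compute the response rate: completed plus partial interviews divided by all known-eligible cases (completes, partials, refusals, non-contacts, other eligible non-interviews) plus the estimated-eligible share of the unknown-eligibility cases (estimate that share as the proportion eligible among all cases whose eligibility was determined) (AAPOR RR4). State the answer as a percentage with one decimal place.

36.0%

Refused = 56 + 298 = 354
Never reached = 136 + 230 = 366
Unknown if eligible = 75 + 395 = 470
Num = 603 + 67 = 670
Eligible (known) = 603 + 67 + 354 + 366 + 80 = 1470
e = 1470 / (1470 + 302) = 1470 / 1772 = 0.8296
Eligible share of unknowns = 0.8296 × 470 = 389.91
Denom = 1470 + 389.91 = 1859.91
RR4 = 670 / 1859.91 = 0.3602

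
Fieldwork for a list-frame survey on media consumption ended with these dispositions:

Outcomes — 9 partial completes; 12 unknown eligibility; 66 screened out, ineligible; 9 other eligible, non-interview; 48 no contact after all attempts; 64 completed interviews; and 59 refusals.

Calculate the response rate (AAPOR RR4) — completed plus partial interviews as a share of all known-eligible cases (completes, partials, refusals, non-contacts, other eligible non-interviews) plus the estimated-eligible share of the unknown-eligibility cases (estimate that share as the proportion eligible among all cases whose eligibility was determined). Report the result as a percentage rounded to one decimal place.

Num = 64 + 9 = 73
Determined eligible = 64 + 9 + 59 + 48 + 9 = 189
e = 189 / (189 + 66) = 189 / 255 = 0.7412
Eligible share of unknowns = 0.7412 × 12 = 8.89
Base = 189 + 8.89 = 197.89
RR4 = 73 / 197.89 = 0.3689

36.9%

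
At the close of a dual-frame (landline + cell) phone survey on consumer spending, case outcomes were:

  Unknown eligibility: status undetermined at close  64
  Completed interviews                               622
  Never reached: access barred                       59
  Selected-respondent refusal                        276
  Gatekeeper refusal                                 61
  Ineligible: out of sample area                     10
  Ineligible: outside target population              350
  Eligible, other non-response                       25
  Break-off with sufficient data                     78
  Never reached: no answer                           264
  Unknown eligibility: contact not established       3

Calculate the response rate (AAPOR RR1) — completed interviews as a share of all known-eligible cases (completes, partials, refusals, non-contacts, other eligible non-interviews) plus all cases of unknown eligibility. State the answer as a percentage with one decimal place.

Refusal or break-off = 61 + 276 = 337
Never reached = 264 + 59 = 323
Eligibility not determined = 3 + 64 = 67
Not eligible = 350 + 10 = 360
Numerator = 622
Base = 622 + 78 + 337 + 323 + 25 + 67 = 1452
RR1 = 622 / 1452 = 0.4284

42.8%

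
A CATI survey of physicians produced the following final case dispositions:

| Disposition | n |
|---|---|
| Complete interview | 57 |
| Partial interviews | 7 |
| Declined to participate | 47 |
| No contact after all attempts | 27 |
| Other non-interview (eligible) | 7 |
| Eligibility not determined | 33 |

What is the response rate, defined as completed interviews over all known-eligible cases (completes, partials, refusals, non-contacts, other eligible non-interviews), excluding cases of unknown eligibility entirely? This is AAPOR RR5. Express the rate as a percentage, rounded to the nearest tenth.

Num: 57
Denom: 57 + 7 + 47 + 27 + 7 = 145
RR5 = 57 / 145 = 0.3931

39.3%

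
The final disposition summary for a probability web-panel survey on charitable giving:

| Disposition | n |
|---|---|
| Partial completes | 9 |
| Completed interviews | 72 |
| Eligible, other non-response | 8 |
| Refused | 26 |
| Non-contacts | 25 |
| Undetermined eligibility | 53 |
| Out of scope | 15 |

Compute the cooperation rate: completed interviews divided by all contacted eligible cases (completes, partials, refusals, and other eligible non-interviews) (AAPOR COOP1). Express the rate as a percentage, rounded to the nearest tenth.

62.6%

Num → 72
Denominator → 72 + 9 + 26 + 8 = 115
COOP1 = 72 / 115 = 0.6261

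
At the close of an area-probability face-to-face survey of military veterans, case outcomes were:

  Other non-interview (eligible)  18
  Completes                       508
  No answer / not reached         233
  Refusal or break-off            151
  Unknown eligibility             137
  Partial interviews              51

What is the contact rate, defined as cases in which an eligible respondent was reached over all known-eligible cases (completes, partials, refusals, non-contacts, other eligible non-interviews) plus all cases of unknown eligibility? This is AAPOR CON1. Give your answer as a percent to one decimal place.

Top = 508 + 51 + 151 + 18 = 728
Denom = 508 + 51 + 151 + 233 + 18 + 137 = 1098
CON1 = 728 / 1098 = 0.6630

66.3%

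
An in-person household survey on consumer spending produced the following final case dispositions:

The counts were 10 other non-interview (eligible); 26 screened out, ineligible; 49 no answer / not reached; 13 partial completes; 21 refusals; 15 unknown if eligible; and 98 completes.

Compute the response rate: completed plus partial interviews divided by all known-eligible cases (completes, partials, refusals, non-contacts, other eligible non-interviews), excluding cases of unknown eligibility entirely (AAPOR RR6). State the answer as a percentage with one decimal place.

58.1%

Num = 98 + 13 = 111
Denom = 98 + 13 + 21 + 49 + 10 = 191
RR6 = 111 / 191 = 0.5812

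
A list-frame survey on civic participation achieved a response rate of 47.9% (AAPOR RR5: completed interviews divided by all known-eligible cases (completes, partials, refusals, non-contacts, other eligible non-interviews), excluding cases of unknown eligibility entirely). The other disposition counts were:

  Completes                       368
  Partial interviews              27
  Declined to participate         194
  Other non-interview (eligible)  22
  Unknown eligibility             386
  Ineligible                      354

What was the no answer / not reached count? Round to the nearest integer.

157

RR5 = 368 / D = 0.479
D = 368 / 0.479 = 768.3
Remaining denominator categories sum to 611
no answer / not reached = 768.3 − 611 ≈ 157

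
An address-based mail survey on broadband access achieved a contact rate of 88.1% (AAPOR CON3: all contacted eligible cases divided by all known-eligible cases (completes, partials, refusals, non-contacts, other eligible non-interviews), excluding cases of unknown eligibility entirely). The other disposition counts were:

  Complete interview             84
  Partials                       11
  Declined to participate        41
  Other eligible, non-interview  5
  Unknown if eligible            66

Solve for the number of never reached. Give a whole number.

19

Top: 84 + 11 + 41 + 5 = 141
CON3 = 141 / D = 0.881
D = 141 / 0.881 = 160.0
Rest of base = 141
never reached = 160.0 − 141 ≈ 19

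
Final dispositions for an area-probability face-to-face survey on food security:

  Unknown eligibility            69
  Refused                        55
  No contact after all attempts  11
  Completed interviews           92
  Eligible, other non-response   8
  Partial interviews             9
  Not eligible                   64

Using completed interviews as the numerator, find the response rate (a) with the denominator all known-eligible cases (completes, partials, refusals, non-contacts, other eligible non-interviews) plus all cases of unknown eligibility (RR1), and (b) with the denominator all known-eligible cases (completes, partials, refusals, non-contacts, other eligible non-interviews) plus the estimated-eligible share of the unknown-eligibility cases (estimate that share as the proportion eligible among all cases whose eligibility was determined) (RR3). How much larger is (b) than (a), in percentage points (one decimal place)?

3.1

Top → 92
Base → 92 + 9 + 55 + 11 + 8 + 69 = 244
RR1 = 92 / 244 = 0.3770
Determined eligible → 92 + 9 + 55 + 11 + 8 = 175
e = 175 / (175 + 64) = 175 / 239 = 0.7322
Eligible share of unknowns → 0.7322 × 69 = 50.52
Base → 175 + 50.52 = 225.52
RR3 = 92 / 225.52 = 0.4079
Difference = 40.79 − 37.70 = 3.09 percentage points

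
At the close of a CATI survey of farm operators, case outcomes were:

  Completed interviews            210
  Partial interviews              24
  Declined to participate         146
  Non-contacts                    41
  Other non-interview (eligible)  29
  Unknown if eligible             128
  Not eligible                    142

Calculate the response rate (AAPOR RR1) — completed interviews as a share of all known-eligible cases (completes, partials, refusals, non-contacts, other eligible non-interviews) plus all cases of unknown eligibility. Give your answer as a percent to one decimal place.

Numerator → 210
Denominator → 210 + 24 + 146 + 41 + 29 + 128 = 578
RR1 = 210 / 578 = 0.3633

36.3%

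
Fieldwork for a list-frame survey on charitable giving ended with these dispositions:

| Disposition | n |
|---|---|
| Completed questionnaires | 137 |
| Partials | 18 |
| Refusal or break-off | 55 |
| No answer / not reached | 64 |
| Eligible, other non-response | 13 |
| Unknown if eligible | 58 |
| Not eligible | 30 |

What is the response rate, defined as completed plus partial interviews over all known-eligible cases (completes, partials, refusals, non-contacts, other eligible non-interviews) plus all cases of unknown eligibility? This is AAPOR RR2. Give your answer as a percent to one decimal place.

Top: 137 + 18 = 155
Base: 137 + 18 + 55 + 64 + 13 + 58 = 345
RR2 = 155 / 345 = 0.4493

44.9%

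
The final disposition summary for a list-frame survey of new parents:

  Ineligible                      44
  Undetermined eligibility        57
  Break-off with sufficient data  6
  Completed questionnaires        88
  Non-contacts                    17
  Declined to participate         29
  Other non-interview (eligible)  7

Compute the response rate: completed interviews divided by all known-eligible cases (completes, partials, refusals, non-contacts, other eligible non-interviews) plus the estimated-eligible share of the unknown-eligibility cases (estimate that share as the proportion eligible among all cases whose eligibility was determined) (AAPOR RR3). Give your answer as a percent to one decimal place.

Num → 88
Determined eligible → 88 + 6 + 29 + 17 + 7 = 147
e = 147 / (147 + 44) = 147 / 191 = 0.7696
Estimated eligible among unknowns → 0.7696 × 57 = 43.87
Base → 147 + 43.87 = 190.87
RR3 = 88 / 190.87 = 0.4610

46.1%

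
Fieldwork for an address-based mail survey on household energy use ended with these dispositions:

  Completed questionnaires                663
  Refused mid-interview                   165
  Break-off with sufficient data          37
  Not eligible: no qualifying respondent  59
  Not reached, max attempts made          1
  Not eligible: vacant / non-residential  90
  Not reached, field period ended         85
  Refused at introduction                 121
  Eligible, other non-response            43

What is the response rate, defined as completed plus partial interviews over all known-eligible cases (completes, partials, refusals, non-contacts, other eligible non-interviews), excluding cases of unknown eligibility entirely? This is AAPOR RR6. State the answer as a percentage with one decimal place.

62.8%

Refusal or break-off = 121 + 165 = 286
No answer / not reached = 85 + 1 = 86
Ineligible = 59 + 90 = 149
Top: 663 + 37 = 700
Base: 663 + 37 + 286 + 86 + 43 = 1115
RR6 = 700 / 1115 = 0.6278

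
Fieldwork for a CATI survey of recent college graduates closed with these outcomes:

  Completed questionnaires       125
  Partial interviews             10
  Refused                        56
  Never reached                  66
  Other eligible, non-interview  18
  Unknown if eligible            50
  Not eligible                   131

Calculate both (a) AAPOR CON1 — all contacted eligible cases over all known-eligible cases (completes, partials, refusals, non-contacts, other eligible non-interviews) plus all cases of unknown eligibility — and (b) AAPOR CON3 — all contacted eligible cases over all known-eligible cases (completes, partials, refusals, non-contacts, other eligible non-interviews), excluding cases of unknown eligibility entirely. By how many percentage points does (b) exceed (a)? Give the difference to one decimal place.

11.7

Top → 125 + 10 + 56 + 18 = 209
Base → 125 + 10 + 56 + 66 + 18 + 50 = 325
CON1 = 209 / 325 = 0.6431
Base → 125 + 10 + 56 + 66 + 18 = 275
CON3 = 209 / 275 = 0.7600
Difference = 76.00 − 64.31 = 11.69 percentage points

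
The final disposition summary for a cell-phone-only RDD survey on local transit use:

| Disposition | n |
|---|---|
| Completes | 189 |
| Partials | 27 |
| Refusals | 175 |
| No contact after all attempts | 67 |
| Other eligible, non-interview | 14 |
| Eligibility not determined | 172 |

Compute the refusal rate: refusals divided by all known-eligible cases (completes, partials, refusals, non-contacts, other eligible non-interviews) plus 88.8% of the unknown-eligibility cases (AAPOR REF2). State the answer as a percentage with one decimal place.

28.0%

Num: 175
Known eligible: 189 + 27 + 175 + 67 + 14 = 472
Eligible share of unknowns: 0.8880 × 172 = 152.74
Denom: 472 + 152.74 = 624.74
REF2 = 175 / 624.74 = 0.2801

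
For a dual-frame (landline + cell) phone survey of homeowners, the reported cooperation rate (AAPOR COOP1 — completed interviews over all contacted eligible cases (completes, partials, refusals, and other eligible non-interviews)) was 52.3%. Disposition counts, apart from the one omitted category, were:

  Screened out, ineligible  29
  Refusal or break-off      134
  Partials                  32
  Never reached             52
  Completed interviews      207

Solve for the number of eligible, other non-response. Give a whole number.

COOP1 = 207 / D = 0.523
D = 207 / 0.523 = 395.8
Remaining denominator categories sum to 373
eligible, other non-response = 395.8 − 373 ≈ 23

23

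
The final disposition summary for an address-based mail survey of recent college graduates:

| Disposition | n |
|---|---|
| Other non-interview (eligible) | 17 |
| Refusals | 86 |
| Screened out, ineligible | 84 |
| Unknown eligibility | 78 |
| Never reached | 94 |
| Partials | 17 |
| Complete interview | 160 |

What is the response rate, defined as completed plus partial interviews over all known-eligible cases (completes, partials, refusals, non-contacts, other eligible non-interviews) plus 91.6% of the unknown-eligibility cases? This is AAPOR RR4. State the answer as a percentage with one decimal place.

39.7%

Numerator: 160 + 17 = 177
Determined eligible: 160 + 17 + 86 + 94 + 17 = 374
Estimated eligible among unknowns: 0.9160 × 78 = 71.45
Denom: 374 + 71.45 = 445.45
RR4 = 177 / 445.45 = 0.3974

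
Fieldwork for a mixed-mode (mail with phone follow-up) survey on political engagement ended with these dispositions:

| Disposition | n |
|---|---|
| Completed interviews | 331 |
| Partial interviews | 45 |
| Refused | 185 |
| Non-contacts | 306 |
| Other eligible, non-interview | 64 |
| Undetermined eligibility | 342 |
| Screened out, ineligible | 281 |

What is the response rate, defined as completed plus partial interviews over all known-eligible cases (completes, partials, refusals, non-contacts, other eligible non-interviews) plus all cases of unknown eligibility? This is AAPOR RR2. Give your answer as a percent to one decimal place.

29.5%

Top: 331 + 45 = 376
Denom: 331 + 45 + 185 + 306 + 64 + 342 = 1273
RR2 = 376 / 1273 = 0.2954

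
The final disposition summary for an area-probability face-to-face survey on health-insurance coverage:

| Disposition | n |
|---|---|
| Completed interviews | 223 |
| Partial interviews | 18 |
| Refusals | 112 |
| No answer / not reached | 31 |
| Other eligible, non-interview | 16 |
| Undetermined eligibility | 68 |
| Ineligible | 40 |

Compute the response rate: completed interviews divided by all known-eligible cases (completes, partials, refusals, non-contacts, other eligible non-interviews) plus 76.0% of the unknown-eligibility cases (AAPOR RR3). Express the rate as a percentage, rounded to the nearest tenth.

49.4%

Top: 223
Determined eligible: 223 + 18 + 112 + 31 + 16 = 400
Eligible share of unknowns: 0.7600 × 68 = 51.68
Base: 400 + 51.68 = 451.68
RR3 = 223 / 451.68 = 0.4937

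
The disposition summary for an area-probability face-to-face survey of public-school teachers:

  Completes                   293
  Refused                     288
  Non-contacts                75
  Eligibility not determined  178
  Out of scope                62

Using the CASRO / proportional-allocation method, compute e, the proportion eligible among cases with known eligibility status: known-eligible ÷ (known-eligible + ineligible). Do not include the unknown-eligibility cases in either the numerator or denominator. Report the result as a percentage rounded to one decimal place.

Determined eligible → 293 + 288 + 75 = 656
e = 656 / (656 + 62) = 656 / 718 = 0.9136

91.4%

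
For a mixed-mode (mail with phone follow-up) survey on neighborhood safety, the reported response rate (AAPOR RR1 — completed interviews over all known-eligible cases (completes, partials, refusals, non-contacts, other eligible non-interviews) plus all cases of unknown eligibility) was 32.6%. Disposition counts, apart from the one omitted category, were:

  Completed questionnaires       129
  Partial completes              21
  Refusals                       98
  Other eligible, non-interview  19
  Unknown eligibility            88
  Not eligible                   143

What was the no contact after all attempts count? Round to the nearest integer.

RR1 = 129 / D = 0.326
D = 129 / 0.326 = 395.7
Rest of base = 355
no contact after all attempts = 395.7 − 355 ≈ 41

41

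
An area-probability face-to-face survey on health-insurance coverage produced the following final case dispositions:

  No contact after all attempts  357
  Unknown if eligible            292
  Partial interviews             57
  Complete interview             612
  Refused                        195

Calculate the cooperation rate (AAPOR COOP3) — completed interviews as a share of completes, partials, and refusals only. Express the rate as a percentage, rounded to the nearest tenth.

70.8%

Top → 612
Base → 612 + 57 + 195 = 864
COOP3 = 612 / 864 = 0.7083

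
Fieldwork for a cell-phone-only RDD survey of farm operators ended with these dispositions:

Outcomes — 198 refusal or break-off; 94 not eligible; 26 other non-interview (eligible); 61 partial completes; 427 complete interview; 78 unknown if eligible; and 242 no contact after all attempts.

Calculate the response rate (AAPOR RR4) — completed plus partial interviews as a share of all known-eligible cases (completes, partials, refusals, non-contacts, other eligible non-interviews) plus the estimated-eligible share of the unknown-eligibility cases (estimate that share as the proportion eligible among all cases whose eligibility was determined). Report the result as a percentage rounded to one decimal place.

Top → 427 + 61 = 488
Eligible (known) → 427 + 61 + 198 + 242 + 26 = 954
e = 954 / (954 + 94) = 954 / 1048 = 0.9103
e × U → 0.9103 × 78 = 71.00
Denominator → 954 + 71.00 = 1025.00
RR4 = 488 / 1025.00 = 0.4761

47.6%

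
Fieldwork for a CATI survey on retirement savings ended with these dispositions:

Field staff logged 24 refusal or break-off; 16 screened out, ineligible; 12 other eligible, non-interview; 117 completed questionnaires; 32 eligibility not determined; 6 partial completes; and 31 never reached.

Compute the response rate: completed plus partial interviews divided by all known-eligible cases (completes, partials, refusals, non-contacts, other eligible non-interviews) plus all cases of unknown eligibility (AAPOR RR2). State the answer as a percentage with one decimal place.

55.4%

Num → 117 + 6 = 123
Denom → 117 + 6 + 24 + 31 + 12 + 32 = 222
RR2 = 123 / 222 = 0.5541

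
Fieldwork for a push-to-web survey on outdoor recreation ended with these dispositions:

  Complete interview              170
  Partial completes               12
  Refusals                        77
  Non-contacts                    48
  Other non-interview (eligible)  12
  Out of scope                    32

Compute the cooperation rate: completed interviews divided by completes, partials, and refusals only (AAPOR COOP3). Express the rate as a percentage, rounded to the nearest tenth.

Top = 170
Base = 170 + 12 + 77 = 259
COOP3 = 170 / 259 = 0.6564

65.6%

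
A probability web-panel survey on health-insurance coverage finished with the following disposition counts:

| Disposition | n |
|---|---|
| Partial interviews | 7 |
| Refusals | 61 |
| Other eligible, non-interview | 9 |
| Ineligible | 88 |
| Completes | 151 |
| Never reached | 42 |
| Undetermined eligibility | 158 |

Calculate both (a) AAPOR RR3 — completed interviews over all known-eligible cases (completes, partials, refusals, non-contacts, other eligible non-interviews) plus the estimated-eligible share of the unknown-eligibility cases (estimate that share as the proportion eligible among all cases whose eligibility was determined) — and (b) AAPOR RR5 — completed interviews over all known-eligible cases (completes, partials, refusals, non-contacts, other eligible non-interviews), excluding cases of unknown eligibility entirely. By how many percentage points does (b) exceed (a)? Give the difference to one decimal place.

17.1

Numerator: 151
Eligible (known): 151 + 7 + 61 + 42 + 9 = 270
e = 270 / (270 + 88) = 270 / 358 = 0.7542
Eligible share of unknowns: 0.7542 × 158 = 119.16
Denominator: 270 + 119.16 = 389.16
RR3 = 151 / 389.16 = 0.3880
Denominator: 151 + 7 + 61 + 42 + 9 = 270
RR5 = 151 / 270 = 0.5593
Difference = 55.93 − 38.80 = 17.13 percentage points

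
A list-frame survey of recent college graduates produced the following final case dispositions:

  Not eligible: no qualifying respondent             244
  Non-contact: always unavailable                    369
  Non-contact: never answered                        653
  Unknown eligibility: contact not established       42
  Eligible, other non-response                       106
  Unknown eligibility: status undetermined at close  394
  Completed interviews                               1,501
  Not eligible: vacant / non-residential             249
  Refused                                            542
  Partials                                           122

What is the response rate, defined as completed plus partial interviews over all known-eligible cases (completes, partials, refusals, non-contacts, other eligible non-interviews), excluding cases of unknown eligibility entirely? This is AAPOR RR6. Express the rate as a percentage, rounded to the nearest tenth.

49.3%

No answer / not reached = 653 + 369 = 1022
Unknown eligibility = 42 + 394 = 436
Out of scope = 244 + 249 = 493
Top → 1501 + 122 = 1623
Denom → 1501 + 122 + 542 + 1022 + 106 = 3293
RR6 = 1623 / 3293 = 0.4929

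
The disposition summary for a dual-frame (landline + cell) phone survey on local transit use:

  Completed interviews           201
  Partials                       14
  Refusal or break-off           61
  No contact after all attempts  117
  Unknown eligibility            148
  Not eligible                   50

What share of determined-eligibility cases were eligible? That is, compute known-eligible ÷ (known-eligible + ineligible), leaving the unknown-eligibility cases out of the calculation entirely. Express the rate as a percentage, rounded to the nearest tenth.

88.7%

Eligible (known) = 201 + 14 + 61 + 117 = 393
e = 393 / (393 + 50) = 393 / 443 = 0.8871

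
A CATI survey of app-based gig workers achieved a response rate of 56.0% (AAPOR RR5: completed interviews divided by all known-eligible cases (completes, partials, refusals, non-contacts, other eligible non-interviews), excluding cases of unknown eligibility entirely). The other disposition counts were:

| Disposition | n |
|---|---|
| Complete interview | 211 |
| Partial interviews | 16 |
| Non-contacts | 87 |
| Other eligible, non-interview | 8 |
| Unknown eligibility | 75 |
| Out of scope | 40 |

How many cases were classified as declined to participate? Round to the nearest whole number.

RR5 = 211 / D = 0.560
D = 211 / 0.560 = 376.8
Remaining denominator categories sum to 322
declined to participate = 376.8 − 322 ≈ 55

55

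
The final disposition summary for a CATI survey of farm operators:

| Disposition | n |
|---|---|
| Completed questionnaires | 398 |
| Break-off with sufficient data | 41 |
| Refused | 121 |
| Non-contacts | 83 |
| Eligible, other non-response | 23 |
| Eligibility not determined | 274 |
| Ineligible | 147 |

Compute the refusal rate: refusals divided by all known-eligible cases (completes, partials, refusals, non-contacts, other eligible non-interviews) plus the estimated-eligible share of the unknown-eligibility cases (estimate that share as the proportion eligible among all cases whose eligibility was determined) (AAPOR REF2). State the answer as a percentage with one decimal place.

Top = 121
Known eligible = 398 + 41 + 121 + 83 + 23 = 666
e = 666 / (666 + 147) = 666 / 813 = 0.8192
Estimated eligible among unknowns = 0.8192 × 274 = 224.46
Denominator = 666 + 224.46 = 890.46
REF2 = 121 / 890.46 = 0.1359

13.6%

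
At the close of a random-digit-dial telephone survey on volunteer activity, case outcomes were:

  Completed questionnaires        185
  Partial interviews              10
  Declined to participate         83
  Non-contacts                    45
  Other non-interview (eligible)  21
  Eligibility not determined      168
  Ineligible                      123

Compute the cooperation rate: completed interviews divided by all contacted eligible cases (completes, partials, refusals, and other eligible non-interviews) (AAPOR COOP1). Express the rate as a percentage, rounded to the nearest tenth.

Top = 185
Denominator = 185 + 10 + 83 + 21 = 299
COOP1 = 185 / 299 = 0.6187

61.9%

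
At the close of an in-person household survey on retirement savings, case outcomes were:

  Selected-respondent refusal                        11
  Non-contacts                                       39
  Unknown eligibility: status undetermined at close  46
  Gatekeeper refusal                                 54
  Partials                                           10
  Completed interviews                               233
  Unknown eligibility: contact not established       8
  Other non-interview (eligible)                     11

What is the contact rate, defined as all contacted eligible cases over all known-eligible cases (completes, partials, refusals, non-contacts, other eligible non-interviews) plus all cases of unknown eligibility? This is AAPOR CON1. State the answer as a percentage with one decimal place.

Refused = 54 + 11 = 65
Unknown eligibility = 8 + 46 = 54
Numerator = 233 + 10 + 65 + 11 = 319
Denom = 233 + 10 + 65 + 39 + 11 + 54 = 412
CON1 = 319 / 412 = 0.7743

77.4%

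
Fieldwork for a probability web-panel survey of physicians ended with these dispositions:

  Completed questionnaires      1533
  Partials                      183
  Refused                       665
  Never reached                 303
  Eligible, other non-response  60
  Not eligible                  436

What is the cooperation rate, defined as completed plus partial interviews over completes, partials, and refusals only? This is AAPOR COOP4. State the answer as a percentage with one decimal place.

72.1%

Numerator: 1533 + 183 = 1716
Denominator: 1533 + 183 + 665 = 2381
COOP4 = 1716 / 2381 = 0.7207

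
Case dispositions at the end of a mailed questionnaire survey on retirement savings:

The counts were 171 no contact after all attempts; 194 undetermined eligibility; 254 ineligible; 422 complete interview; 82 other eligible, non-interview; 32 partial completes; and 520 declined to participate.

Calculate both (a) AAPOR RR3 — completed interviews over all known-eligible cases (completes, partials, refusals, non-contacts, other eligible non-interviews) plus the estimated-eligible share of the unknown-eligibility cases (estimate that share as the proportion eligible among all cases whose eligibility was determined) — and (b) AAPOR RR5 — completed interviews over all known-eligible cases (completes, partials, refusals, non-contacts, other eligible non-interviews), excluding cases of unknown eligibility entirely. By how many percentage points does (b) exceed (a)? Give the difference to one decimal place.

4.0

Num: 422
Known eligible: 422 + 32 + 520 + 171 + 82 = 1227
e = 1227 / (1227 + 254) = 1227 / 1481 = 0.8285
e × U: 0.8285 × 194 = 160.73
Denominator: 1227 + 160.73 = 1387.73
RR3 = 422 / 1387.73 = 0.3041
Denominator: 422 + 32 + 520 + 171 + 82 = 1227
RR5 = 422 / 1227 = 0.3439
Difference = 34.39 − 30.41 = 3.98 percentage points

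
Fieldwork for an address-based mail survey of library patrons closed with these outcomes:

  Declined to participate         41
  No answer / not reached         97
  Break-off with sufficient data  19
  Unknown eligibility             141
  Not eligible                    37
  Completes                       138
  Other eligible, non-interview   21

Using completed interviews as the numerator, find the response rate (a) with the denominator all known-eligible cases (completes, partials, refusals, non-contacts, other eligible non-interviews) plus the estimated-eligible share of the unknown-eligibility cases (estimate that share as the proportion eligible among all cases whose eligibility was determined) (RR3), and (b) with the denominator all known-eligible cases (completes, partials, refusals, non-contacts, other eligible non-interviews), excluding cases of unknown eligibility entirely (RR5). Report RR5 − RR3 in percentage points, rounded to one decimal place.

12.5

Numerator: 138
Known eligible: 138 + 19 + 41 + 97 + 21 = 316
e = 316 / (316 + 37) = 316 / 353 = 0.8952
Eligible share of unknowns: 0.8952 × 141 = 126.22
Base: 316 + 126.22 = 442.22
RR3 = 138 / 442.22 = 0.3121
Base: 138 + 19 + 41 + 97 + 21 = 316
RR5 = 138 / 316 = 0.4367
Difference = 43.67 − 31.21 = 12.46 percentage points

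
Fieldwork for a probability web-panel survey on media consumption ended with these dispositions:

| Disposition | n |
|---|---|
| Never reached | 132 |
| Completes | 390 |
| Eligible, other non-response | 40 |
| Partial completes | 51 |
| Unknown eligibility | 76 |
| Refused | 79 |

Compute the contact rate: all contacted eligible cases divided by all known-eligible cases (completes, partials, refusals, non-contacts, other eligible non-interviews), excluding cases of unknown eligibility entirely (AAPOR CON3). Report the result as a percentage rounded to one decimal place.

80.9%

Top = 390 + 51 + 79 + 40 = 560
Denom = 390 + 51 + 79 + 132 + 40 = 692
CON3 = 560 / 692 = 0.8092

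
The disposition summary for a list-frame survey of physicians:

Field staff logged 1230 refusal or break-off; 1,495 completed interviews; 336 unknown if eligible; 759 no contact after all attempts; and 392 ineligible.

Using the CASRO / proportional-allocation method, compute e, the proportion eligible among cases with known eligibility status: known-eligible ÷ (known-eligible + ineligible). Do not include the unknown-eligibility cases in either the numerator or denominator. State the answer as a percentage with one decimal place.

Eligible (known): 1495 + 1230 + 759 = 3484
e = 3484 / (3484 + 392) = 3484 / 3876 = 0.8989

89.9%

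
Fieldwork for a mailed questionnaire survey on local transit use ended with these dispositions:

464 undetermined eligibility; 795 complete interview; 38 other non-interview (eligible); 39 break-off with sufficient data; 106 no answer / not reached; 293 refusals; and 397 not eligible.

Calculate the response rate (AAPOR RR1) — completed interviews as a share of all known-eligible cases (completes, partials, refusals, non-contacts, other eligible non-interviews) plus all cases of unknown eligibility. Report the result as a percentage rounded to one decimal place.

45.8%

Numerator = 795
Denominator = 795 + 39 + 293 + 106 + 38 + 464 = 1735
RR1 = 795 / 1735 = 0.4582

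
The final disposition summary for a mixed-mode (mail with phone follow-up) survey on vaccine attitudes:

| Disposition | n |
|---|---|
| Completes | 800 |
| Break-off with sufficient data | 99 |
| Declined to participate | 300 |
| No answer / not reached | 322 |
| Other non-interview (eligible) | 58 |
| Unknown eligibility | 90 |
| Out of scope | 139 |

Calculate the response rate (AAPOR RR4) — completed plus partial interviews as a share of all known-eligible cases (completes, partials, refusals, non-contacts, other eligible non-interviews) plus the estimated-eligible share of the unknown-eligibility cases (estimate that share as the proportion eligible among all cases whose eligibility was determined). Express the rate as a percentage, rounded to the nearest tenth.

54.1%

Num = 800 + 99 = 899
Known eligible = 800 + 99 + 300 + 322 + 58 = 1579
e = 1579 / (1579 + 139) = 1579 / 1718 = 0.9191
Eligible share of unknowns = 0.9191 × 90 = 82.72
Denom = 1579 + 82.72 = 1661.72
RR4 = 899 / 1661.72 = 0.5410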